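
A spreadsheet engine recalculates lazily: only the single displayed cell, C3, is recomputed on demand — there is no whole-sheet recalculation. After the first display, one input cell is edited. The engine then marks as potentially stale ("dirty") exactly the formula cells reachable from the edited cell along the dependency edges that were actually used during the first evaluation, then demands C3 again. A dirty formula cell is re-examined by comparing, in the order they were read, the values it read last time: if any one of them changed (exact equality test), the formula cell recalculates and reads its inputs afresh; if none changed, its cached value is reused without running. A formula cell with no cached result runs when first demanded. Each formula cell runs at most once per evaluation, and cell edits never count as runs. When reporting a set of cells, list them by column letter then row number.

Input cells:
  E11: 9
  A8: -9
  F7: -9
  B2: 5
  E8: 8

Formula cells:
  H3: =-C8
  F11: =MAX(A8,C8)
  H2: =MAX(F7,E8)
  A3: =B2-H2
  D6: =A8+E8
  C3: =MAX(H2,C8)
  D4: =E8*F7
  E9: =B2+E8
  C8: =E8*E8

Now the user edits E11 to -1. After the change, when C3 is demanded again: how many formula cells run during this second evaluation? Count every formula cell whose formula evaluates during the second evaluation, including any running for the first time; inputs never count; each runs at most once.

Formula cells that run: none — 0 in total.
Key observation: E11 is never demanded by the output, so the edit triggers no recomputation at all.

First evaluation (everything demanded from the output):
  C8 = 8 * 8 = 64
  H2 = MAX(-9, 8) = 8
  C3 = MAX(8, 64) = 64

Propagation after the edit:
  E11 feeds no computation that the output demands — nothing is marked dirty and nothing runs.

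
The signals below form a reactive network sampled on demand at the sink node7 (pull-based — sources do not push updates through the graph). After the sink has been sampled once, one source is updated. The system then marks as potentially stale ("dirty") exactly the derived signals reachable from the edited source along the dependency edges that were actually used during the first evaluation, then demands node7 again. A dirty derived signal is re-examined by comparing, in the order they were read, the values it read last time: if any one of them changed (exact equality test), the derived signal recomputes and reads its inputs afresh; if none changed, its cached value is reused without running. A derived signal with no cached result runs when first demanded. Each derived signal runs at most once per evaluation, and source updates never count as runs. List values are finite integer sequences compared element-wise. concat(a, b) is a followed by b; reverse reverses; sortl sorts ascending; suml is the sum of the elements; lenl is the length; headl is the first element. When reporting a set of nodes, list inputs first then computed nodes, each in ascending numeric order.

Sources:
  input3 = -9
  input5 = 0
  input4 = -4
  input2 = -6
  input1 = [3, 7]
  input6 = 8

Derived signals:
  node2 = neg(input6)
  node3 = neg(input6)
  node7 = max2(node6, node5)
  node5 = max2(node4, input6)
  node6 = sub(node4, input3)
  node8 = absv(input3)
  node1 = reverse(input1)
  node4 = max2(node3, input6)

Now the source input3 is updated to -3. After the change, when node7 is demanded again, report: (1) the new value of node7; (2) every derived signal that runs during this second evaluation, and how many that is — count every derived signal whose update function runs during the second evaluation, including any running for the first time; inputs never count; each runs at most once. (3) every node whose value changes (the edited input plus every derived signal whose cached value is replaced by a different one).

Initial pass — values computed on the first demand:
  node3 = neg(8) = -8
  node4 = max2(-8, 8) = 8
  node5 = max2(8, 8) = 8
  node6 = sub(8, -9) = 17
  node7 = max2(17, 8) = 17

Second demand — change propagation:
  node6: re-runs because input3 -9->-3; new result 11.
  node7: re-runs because node6 17->11; new result 11.

node7 now evaluates to 11.
Run set: node6, node7 (2 run).
Changed values: input3, node6, node7.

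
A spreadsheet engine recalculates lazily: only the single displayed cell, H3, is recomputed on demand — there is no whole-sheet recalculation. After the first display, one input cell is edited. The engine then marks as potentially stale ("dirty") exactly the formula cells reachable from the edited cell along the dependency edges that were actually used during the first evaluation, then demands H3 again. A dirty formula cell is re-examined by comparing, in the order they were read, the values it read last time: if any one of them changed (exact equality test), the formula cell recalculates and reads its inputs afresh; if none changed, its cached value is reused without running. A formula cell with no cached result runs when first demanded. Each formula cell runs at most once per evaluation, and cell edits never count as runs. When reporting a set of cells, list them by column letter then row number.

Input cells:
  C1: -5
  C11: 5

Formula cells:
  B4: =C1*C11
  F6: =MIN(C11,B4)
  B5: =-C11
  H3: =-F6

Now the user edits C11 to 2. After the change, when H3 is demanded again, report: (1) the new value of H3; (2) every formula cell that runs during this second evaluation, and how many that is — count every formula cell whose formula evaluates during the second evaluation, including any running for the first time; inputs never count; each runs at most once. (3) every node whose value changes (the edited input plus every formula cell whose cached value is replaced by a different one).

First evaluation (everything demanded from the output):
  B4 = -5 * 5 = -25
  F6 = MIN(5, -25) = -25
  H3 = -(-25) = 25

Propagation after the edit:
  B4: runs — C11 5->2; result -10.
  F6: runs — C11 5->2; B4 -25->-10; result -10.
  H3: runs — F6 -25->-10; result 10.

New value of H3: 10.
Formula cells that run: B4, F6, H3 — 3 in total.
Values that change: B4, C11, F6, H3.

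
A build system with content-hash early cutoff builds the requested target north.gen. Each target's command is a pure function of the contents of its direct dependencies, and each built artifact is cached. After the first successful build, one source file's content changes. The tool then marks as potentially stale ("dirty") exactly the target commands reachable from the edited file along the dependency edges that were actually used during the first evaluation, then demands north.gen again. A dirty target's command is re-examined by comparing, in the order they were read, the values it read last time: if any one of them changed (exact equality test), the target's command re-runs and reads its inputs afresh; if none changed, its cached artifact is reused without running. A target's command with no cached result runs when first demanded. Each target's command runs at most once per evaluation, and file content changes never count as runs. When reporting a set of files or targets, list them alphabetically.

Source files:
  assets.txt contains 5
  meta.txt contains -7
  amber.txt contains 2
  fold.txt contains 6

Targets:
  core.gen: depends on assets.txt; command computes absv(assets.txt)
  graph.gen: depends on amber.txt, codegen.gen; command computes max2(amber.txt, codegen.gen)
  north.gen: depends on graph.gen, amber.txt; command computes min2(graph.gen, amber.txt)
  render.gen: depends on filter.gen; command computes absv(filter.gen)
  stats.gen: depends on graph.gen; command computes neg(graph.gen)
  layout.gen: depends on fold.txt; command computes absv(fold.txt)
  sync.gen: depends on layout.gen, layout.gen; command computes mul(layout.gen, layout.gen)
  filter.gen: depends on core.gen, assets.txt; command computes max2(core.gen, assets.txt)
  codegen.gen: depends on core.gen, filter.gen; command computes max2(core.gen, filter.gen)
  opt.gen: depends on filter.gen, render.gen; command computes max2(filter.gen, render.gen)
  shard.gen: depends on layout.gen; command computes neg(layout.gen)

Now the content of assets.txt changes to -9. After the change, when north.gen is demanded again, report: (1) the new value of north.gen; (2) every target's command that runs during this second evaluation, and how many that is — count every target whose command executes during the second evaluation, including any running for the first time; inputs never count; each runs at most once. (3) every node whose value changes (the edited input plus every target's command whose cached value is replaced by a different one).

First evaluation (everything demanded from the output):
  core.gen = absv(5) = 5
  filter.gen = max2(5, 5) = 5
  codegen.gen = max2(5, 5) = 5
  graph.gen = max2(2, 5) = 5
  north.gen = min2(5, 2) = 2

Propagation after the edit:
  core.gen: runs — assets.txt 5->-9; result 9.
  filter.gen: runs — core.gen 5->9; assets.txt 5->-9; result 9.
  codegen.gen: runs — core.gen 5->9; filter.gen 5->9; result 9.
  graph.gen: runs — codegen.gen 5->9; result 9.
  north.gen: runs — graph.gen 5->9; result 2 (same value as before).

New value of north.gen: 2.
Target commands that run: codegen.gen, core.gen, filter.gen, graph.gen, north.gen — 5 in total.
Values that change: assets.txt, codegen.gen, core.gen, filter.gen, graph.gen.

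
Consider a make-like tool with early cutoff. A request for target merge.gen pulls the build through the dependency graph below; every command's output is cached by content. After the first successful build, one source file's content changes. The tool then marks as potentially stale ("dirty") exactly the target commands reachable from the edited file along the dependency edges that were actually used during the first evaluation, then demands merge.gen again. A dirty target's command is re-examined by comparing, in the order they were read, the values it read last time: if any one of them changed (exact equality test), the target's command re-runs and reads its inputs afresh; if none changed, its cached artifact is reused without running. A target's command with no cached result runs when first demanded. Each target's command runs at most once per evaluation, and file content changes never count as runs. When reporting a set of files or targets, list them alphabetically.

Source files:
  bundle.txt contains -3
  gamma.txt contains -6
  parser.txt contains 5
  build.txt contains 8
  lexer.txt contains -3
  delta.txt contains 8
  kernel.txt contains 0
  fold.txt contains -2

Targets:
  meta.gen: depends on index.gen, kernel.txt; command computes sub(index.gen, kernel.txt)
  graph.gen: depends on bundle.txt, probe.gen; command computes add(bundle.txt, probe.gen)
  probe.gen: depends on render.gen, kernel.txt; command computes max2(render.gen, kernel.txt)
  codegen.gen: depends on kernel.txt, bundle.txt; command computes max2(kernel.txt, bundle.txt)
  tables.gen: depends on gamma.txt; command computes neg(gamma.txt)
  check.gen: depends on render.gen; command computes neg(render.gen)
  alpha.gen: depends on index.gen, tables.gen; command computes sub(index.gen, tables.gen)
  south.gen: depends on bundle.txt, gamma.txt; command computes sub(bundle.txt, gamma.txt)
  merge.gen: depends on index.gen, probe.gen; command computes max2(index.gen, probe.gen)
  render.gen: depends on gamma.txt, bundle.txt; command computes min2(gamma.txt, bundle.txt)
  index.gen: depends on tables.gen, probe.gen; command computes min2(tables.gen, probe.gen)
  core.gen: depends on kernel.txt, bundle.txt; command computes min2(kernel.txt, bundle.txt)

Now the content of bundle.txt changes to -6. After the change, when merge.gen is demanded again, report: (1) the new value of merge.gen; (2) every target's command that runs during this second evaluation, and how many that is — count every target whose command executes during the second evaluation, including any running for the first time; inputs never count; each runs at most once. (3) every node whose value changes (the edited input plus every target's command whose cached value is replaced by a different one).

Demanding merge.gen again yields 0.
1 target commands run: render.gen.
The nodes whose values change: bundle.txt.
Note the absorption at render.gen: it re-runs yet its value is the same, leaving the output's value untouched.

First demand of the output computes:
  render.gen = min2(-6, -3) = -6
  probe.gen = max2(-6, 0) = 0
  tables.gen = neg(-6) = 6
  index.gen = min2(6, 0) = 0
  merge.gen = max2(0, 0) = 0

After the edit, cleaning proceeds:
  render.gen: a read changed (bundle.txt -3->-6) — executes, giving -6 — identical to its old value.
  probe.gen: dirty, but its reads are unchanged (render.gen unchanged, kernel.txt unchanged); cached 0 stands.
  index.gen: dirty, but its reads are unchanged (tables.gen unchanged, probe.gen unchanged); cached 0 stands.
  merge.gen: dirty, but its reads are unchanged (index.gen unchanged, probe.gen unchanged); cached 0 stands.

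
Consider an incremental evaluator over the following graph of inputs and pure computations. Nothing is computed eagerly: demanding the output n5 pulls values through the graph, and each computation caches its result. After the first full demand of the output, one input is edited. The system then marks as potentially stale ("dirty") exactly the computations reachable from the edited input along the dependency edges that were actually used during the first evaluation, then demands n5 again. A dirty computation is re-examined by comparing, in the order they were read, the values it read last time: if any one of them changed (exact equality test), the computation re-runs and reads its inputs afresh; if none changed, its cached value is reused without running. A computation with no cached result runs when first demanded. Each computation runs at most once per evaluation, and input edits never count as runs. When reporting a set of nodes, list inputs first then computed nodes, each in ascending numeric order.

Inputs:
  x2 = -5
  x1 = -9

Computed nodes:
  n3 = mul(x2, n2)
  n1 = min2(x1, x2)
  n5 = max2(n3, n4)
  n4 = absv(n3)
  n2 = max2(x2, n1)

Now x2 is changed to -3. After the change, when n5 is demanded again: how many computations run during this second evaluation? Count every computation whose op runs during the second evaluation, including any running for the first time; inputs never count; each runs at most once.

Run set: n1, n2, n3, n4, n5 (5 run).

Initial pass — values computed on the first demand:
  n1 = min2(-9, -5) = -9
  n2 = max2(-5, -9) = -5
  n3 = mul(-5, -5) = 25
  n4 = absv(25) = 25
  n5 = max2(25, 25) = 25

Second demand — change propagation:
  n1: re-runs because x2 -5->-3; new result -9 (unchanged).
  n2: re-runs because x2 -5->-3; new result -3.
  n3: re-runs because x2 -5->-3; n2 -5->-3; new result 9.
  n4: re-runs because n3 25->9; new result 9.
  n5: re-runs because n3 25->9; n4 25->9; new result 9.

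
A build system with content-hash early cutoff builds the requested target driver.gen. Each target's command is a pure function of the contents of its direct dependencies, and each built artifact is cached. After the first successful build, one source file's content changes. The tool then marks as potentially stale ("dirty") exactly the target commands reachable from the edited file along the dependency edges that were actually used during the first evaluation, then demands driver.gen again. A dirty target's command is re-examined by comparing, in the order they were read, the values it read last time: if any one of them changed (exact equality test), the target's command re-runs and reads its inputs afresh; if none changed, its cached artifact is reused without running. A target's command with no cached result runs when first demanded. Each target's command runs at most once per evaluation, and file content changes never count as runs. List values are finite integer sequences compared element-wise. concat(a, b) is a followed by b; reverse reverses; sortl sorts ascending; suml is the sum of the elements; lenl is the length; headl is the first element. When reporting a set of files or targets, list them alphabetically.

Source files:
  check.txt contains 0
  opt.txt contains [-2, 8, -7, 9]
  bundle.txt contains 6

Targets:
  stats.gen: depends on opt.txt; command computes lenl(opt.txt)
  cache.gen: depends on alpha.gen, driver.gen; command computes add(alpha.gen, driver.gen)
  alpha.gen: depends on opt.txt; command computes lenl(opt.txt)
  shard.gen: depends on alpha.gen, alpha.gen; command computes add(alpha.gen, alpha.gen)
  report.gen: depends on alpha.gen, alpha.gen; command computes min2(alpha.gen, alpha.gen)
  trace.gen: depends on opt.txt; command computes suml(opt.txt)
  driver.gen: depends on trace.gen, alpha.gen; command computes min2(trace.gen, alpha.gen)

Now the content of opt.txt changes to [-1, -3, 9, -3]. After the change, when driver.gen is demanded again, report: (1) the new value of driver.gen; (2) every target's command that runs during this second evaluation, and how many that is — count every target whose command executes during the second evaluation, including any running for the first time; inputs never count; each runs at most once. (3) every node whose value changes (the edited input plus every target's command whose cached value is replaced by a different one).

First evaluation (everything demanded from the output):
  alpha.gen = lenl([-2, 8, -7, 9]) = 4
  trace.gen = suml([-2, 8, -7, 9]) = 8
  driver.gen = min2(8, 4) = 4

Propagation after the edit:
  alpha.gen: runs — opt.txt [-2, 8, -7, 9]->[-1, -3, 9, -3]; result 4 (same value as before).
  trace.gen: runs — opt.txt [-2, 8, -7, 9]->[-1, -3, 9, -3]; result 2.
  driver.gen: runs — trace.gen 8->2; result 2.

New value of driver.gen: 2.
Target commands that run: alpha.gen, driver.gen, trace.gen — 3 in total.
Values that change: driver.gen, opt.txt, trace.gen.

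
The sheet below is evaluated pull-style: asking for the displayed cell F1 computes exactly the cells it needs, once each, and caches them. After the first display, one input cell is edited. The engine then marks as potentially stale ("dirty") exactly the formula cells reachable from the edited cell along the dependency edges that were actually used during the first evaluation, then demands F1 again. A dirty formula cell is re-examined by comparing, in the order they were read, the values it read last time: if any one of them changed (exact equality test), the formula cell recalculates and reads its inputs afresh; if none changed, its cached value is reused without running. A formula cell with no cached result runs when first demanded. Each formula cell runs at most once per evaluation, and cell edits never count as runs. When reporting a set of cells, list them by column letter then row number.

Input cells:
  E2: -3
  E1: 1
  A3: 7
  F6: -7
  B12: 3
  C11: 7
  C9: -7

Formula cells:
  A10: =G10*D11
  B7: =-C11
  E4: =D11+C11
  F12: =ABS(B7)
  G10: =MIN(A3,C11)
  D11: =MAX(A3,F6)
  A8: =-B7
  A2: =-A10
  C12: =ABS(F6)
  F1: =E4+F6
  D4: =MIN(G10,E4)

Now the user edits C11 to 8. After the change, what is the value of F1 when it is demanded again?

Demanding F1 again yields 8.

First demand of the output computes:
  D11 = MAX(7, -7) = 7
  E4 = 7 + 7 = 14
  F1 = 14 + -7 = 7

After the edit, cleaning proceeds:
  E4: a read changed (C11 7->8) — executes, giving 15.
  F1: a read changed (E4 14->15) — executes, giving 8.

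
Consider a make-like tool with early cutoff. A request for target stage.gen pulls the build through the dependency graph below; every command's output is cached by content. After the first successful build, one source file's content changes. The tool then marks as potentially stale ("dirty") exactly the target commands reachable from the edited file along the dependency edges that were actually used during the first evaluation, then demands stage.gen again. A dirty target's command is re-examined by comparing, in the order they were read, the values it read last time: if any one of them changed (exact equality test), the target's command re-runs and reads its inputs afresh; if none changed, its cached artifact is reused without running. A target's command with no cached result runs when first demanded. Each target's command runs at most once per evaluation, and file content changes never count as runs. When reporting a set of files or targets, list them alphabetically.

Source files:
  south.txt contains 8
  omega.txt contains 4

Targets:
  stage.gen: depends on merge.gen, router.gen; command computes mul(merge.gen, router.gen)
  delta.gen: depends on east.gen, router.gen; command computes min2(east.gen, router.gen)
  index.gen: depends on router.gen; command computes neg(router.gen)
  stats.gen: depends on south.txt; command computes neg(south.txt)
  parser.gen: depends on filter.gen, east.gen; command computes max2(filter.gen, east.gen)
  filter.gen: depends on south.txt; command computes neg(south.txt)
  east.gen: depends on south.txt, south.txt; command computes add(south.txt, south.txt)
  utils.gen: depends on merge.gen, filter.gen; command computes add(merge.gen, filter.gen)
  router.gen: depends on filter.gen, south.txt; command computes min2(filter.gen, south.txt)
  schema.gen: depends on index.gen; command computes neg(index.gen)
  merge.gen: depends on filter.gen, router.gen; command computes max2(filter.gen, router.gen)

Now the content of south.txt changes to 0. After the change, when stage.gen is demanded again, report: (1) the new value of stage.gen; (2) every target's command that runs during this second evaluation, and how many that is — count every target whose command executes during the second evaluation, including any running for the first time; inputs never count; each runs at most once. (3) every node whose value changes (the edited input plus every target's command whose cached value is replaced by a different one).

First demand of the output computes:
  filter.gen = neg(8) = -8
  router.gen = min2(-8, 8) = -8
  merge.gen = max2(-8, -8) = -8
  stage.gen = mul(-8, -8) = 64

After the edit, cleaning proceeds:
  filter.gen: a read changed (south.txt 8->0) — executes, giving 0.
  router.gen: a read changed (filter.gen -8->0; south.txt 8->0) — executes, giving 0.
  merge.gen: a read changed (filter.gen -8->0; router.gen -8->0) — executes, giving 0.
  stage.gen: a read changed (merge.gen -8->0; router.gen -8->0) — executes, giving 0.

Demanding stage.gen again yields 0.
4 target commands run: filter.gen, merge.gen, router.gen, stage.gen.
The nodes whose values change: filter.gen, merge.gen, router.gen, south.txt, stage.gen.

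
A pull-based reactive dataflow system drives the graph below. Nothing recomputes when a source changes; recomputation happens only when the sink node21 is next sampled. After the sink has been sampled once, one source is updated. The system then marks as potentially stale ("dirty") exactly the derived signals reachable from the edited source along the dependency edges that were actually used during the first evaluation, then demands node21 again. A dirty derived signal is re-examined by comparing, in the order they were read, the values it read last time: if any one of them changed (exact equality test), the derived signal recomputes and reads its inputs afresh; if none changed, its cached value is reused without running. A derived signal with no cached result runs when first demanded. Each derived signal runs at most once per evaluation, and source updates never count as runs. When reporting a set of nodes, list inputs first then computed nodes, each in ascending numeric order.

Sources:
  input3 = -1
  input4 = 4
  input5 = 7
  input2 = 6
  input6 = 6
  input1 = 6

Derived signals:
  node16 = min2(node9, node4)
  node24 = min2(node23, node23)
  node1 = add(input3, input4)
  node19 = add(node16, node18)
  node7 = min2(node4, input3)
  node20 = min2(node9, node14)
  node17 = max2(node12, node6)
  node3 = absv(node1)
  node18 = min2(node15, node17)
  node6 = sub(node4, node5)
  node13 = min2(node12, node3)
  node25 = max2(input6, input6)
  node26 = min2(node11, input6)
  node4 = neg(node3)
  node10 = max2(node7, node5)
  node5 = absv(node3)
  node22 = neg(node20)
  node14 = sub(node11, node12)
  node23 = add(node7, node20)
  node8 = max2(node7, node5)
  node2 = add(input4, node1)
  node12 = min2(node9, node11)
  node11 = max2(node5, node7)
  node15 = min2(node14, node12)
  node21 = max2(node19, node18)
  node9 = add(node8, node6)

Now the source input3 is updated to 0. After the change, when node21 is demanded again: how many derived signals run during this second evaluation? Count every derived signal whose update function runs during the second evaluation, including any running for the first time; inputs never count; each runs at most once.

First evaluation (everything demanded from the output):
  node1 = add(-1, 4) = 3
  node3 = absv(3) = 3
  node4 = neg(3) = -3
  node5 = absv(3) = 3
  node6 = sub(-3, 3) = -6
  node7 = min2(-3, -1) = -3
  node8 = max2(-3, 3) = 3
  node9 = add(3, -6) = -3
  node11 = max2(3, -3) = 3
  node12 = min2(-3, 3) = -3
  node14 = sub(3, -3) = 6
  node15 = min2(6, -3) = -3
  node16 = min2(-3, -3) = -3
  node17 = max2(-3, -6) = -3
  node18 = min2(-3, -3) = -3
  node19 = add(-3, -3) = -6
  node21 = max2(-6, -3) = -3

Propagation after the edit:
  node1: runs — input3 -1->0; result 4.
  node3: runs — node1 3->4; result 4.
  node4: runs — node3 3->4; result -4.
  node5: runs — node3 3->4; result 4.
  node6: runs — node4 -3->-4; node5 3->4; result -8.
  node7: runs — node4 -3->-4; input3 -1->0; result -4.
  node8: runs — node7 -3->-4; node5 3->4; result 4.
  node9: runs — node8 3->4; node6 -6->-8; result -4.
  node11: runs — node5 3->4; node7 -3->-4; result 4.
  node12: runs — node9 -3->-4; node11 3->4; result -4.
  node14: runs — node11 3->4; node12 -3->-4; result 8.
  node15: runs — node14 6->8; node12 -3->-4; result -4.
  node16: runs — node9 -3->-4; node4 -3->-4; result -4.
  node17: runs — node12 -3->-4; node6 -6->-8; result -4.
  node18: runs — node15 -3->-4; node17 -3->-4; result -4.
  node19: runs — node16 -3->-4; node18 -3->-4; result -8.
  node21: runs — node19 -6->-8; node18 -3->-4; result -4.

Derived signals that run: node1, node3, node4, node5, node6, node7, node8, node9, node11, node12, node14, node15, node16, node17, node18, node19, node21 — 17 in total.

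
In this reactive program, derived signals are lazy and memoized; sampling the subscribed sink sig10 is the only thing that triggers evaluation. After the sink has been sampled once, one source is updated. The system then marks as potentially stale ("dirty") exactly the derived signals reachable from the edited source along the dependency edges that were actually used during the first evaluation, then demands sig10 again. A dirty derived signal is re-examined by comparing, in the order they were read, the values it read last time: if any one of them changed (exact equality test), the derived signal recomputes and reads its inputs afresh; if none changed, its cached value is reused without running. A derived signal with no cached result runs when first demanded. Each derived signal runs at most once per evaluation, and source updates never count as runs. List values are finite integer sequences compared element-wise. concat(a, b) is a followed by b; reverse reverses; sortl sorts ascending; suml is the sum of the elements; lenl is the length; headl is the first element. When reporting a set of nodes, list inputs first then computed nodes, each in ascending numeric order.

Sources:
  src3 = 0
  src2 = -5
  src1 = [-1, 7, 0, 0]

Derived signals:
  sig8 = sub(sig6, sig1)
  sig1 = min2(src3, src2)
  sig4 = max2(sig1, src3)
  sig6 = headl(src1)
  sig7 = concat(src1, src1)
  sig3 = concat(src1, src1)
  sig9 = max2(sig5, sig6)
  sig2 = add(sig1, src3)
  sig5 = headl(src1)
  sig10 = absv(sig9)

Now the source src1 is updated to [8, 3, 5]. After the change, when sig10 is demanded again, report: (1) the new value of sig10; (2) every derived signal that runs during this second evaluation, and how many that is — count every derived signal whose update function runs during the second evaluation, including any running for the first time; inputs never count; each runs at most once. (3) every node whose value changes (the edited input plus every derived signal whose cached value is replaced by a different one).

First demand of the output computes:
  sig5 = headl([-1, 7, 0, 0]) = -1
  sig6 = headl([-1, 7, 0, 0]) = -1
  sig9 = max2(-1, -1) = -1
  sig10 = absv(-1) = 1

After the edit, cleaning proceeds:
  sig5: a read changed (src1 [-1, 7, 0, 0]->[8, 3, 5]) — executes, giving 8.
  sig6: a read changed (src1 [-1, 7, 0, 0]->[8, 3, 5]) — executes, giving 8.
  sig9: a read changed (sig5 -1->8; sig6 -1->8) — executes, giving 8.
  sig10: a read changed (sig9 -1->8) — executes, giving 8.

Demanding sig10 again yields 8.
4 derived signals run: sig5, sig6, sig9, sig10.
The nodes whose values change: src1, sig5, sig6, sig9, sig10.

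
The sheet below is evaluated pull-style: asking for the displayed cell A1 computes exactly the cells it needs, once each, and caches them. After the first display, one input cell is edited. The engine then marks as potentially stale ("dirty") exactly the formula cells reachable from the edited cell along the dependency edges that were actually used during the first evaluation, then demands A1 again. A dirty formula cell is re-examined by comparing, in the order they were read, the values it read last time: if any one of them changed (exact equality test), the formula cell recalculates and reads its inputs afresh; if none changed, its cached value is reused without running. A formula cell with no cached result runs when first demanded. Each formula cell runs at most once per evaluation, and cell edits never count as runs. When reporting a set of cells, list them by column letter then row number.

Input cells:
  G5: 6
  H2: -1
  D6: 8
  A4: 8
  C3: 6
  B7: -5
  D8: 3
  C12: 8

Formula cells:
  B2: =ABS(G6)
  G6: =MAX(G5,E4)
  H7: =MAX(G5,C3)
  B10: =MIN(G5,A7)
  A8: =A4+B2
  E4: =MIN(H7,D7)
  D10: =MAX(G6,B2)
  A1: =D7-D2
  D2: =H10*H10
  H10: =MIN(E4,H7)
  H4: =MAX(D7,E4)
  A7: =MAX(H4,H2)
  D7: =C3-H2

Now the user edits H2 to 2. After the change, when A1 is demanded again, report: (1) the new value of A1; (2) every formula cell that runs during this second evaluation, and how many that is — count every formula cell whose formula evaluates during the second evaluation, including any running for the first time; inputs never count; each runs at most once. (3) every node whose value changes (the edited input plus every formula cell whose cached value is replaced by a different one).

Demanding A1 again yields -12.
5 formula cells run: A1, D2, D7, E4, H10.
The nodes whose values change: A1, D2, D7, E4, H2, H10.

First demand of the output computes:
  D7 = 6 - -1 = 7
  H7 = MAX(6, 6) = 6
  E4 = MIN(6, 7) = 6
  H10 = MIN(6, 6) = 6
  D2 = 6 * 6 = 36
  A1 = 7 - 36 = -29

After the edit, cleaning proceeds:
  D7: a read changed (H2 -1->2) — executes, giving 4.
  E4: a read changed (D7 7->4) — executes, giving 4.
  H10: a read changed (E4 6->4) — executes, giving 4.
  D2: a read changed (H10 6->4; H10 6->4) — executes, giving 16.
  A1: a read changed (D7 7->4; D2 36->16) — executes, giving -12.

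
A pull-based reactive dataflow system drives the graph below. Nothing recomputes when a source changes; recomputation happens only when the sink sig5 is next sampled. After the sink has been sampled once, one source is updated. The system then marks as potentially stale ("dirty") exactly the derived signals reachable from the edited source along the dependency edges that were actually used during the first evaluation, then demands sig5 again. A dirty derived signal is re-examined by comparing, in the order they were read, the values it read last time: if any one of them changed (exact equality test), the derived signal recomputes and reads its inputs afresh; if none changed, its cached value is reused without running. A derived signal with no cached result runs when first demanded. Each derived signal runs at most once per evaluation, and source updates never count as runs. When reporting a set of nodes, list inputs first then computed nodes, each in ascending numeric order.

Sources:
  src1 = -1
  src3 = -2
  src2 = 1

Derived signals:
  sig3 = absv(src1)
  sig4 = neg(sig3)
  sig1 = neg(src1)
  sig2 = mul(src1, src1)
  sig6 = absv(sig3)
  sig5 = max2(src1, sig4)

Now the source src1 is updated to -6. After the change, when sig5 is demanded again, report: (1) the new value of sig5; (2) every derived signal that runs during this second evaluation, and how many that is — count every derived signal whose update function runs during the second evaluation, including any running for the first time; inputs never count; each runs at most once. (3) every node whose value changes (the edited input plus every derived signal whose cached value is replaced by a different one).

New value of sig5: -6.
Derived signals that run: sig3, sig4, sig5 — 3 in total.
Values that change: src1, sig3, sig4, sig5.

First evaluation (everything demanded from the output):
  sig3 = absv(-1) = 1
  sig4 = neg(1) = -1
  sig5 = max2(-1, -1) = -1

Propagation after the edit:
  sig3: runs — src1 -1->-6; result 6.
  sig4: runs — sig3 1->6; result -6.
  sig5: runs — src1 -1->-6; sig4 -1->-6; result -6.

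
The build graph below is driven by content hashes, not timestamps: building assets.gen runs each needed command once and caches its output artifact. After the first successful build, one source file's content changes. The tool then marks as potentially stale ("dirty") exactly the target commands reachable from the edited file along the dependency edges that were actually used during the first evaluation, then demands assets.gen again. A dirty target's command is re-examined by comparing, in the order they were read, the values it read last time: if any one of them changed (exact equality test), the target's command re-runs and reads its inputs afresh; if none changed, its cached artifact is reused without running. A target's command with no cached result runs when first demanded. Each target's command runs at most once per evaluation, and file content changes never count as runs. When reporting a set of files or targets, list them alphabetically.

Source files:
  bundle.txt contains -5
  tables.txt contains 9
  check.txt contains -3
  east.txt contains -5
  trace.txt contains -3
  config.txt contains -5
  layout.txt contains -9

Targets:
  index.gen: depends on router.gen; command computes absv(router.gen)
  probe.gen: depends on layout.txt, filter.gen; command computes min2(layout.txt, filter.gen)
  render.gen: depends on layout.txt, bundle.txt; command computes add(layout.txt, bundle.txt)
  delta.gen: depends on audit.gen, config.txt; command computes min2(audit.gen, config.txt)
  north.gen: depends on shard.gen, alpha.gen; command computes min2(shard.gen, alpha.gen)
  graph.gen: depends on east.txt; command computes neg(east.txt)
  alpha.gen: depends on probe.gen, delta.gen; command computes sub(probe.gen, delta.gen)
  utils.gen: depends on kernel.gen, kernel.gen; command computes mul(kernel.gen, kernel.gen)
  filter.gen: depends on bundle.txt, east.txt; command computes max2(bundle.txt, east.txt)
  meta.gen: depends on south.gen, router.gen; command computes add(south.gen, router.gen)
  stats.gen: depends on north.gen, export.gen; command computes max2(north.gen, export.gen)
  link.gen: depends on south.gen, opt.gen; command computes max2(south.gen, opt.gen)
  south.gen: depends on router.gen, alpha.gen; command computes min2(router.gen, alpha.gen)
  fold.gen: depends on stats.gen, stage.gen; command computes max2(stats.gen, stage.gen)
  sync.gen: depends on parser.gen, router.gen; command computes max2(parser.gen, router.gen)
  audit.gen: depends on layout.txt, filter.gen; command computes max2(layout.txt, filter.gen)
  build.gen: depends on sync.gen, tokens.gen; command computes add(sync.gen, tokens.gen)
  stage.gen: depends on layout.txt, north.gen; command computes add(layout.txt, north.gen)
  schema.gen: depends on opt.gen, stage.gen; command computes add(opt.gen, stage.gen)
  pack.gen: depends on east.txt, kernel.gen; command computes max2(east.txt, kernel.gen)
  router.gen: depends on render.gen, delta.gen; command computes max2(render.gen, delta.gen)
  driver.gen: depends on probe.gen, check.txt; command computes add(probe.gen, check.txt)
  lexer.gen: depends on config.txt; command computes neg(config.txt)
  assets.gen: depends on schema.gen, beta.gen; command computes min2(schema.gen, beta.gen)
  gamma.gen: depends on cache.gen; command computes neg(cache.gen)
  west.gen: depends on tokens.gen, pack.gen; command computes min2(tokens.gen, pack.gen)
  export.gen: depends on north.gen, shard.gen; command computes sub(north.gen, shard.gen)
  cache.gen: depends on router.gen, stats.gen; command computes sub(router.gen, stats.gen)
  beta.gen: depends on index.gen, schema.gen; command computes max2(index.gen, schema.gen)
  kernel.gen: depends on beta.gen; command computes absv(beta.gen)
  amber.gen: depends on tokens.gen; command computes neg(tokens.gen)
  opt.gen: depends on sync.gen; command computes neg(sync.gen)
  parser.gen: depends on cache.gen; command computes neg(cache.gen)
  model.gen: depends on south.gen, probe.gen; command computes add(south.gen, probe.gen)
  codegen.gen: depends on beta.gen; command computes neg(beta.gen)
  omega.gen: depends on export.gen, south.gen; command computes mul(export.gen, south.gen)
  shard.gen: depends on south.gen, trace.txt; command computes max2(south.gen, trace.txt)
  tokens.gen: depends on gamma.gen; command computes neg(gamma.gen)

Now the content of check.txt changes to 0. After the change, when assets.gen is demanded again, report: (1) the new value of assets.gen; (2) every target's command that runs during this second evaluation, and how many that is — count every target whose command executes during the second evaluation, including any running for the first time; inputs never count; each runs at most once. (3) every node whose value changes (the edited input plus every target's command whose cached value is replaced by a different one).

Initial pass — values computed on the first demand:
  filter.gen = max2(-5, -5) = -5
  audit.gen = max2(-9, -5) = -5
  delta.gen = min2(-5, -5) = -5
  probe.gen = min2(-9, -5) = -9
  alpha.gen = sub(-9, -5) = -4
  render.gen = add(-9, -5) = -14
  router.gen = max2(-14, -5) = -5
  index.gen = absv(-5) = 5
  south.gen = min2(-5, -4) = -5
  shard.gen = max2(-5, -3) = -3
  north.gen = min2(-3, -4) = -4
  export.gen = sub(-4, -3) = -1
  stage.gen = add(-9, -4) = -13
  stats.gen = max2(-4, -1) = -1
  cache.gen = sub(-5, -1) = -4
  parser.gen = neg(-4) = 4
  sync.gen = max2(4, -5) = 4
  opt.gen = neg(4) = -4
  schema.gen = add(-4, -13) = -17
  beta.gen = max2(5, -17) = 5
  assets.gen = min2(-17, 5) = -17

Second demand — change propagation:
  no demanded computation ever read check.txt, so the edit dirties nothing and nothing runs.

The important point: nothing the output needs ever reads check.txt, so the edit is invisible to it.

assets.gen now evaluates to -17.
Run set: none (0 run).
Changed values: check.txt.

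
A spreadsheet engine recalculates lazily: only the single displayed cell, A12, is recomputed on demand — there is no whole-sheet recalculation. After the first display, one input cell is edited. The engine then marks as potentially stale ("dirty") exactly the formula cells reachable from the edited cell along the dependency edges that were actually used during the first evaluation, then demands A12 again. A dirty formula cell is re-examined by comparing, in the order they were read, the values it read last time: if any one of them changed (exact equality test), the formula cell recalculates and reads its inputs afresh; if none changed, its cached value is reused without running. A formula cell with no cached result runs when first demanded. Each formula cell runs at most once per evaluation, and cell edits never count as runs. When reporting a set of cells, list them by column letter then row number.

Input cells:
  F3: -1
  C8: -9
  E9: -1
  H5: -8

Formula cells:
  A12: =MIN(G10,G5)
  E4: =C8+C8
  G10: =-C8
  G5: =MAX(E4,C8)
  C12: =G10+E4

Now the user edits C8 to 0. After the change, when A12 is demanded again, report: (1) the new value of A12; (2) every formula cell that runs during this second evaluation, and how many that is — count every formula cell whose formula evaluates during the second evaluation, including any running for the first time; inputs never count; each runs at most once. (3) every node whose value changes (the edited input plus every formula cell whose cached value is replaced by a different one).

First evaluation (everything demanded from the output):
  E4 = -9 + -9 = -18
  G5 = MAX(-18, -9) = -9
  G10 = -(-9) = 9
  A12 = MIN(9, -9) = -9

Propagation after the edit:
  E4: runs — C8 -9->0; C8 -9->0; result 0.
  G5: runs — E4 -18->0; C8 -9->0; result 0.
  G10: runs — C8 -9->0; result 0.
  A12: runs — G10 9->0; G5 -9->0; result 0.

New value of A12: 0.
Formula cells that run: A12, E4, G5, G10 — 4 in total.
Values that change: A12, C8, E4, G5, G10.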